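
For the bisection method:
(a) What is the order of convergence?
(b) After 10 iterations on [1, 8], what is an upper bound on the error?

(a) Bisection has linear (order 1) convergence; the error is halved each step.

(b) Error bound = (b-a)/2^n = (8 - 1)/2^{10}
    = 7/2^{10}

(a) 1 (linear); (b) error ≤ 6.84e-03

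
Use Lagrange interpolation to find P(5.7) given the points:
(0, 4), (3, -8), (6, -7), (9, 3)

Lagrange interpolation formula:
P(x) = Σ yᵢ × Lᵢ(x)
where Lᵢ(x) = Π_{j≠i} (x - xⱼ)/(xᵢ - xⱼ)

L_0(5.7) = (5.7 - 3)/(0 - 3) × (5.7 - 6)/(0 - 6) × (5.7 - 9)/(0 - 9) = -0.016500
L_1(5.7) = (5.7 - 0)/(3 - 0) × (5.7 - 6)/(3 - 6) × (5.7 - 9)/(3 - 9) = 0.104500
L_2(5.7) = (5.7 - 0)/(6 - 0) × (5.7 - 3)/(6 - 3) × (5.7 - 9)/(6 - 9) = 0.940500
L_3(5.7) = (5.7 - 0)/(9 - 0) × (5.7 - 3)/(9 - 3) × (5.7 - 6)/(9 - 6) = -0.028500

P(5.7) = 4×L_0(5.7) + (-8)×L_1(5.7) + (-7)×L_2(5.7) + 3×L_3(5.7)
P(5.7) = -7.571000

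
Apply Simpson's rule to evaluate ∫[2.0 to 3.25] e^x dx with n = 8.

f(x) = e^x
a = 2.0, b = 3.25, n = 8
h = (b - a)/n = 0.156250

Simpson's rule: (h/3)[f(x₀) + 4f(x₁) + 2f(x₂) + ... + f(xₙ)]

x_0 = 2.0000, f(x_0) = 7.389056, coefficient = 1
x_1 = 2.1562, f(x_1) = 8.638682, coefficient = 4
x_2 = 2.3125, f(x_2) = 10.099642, coefficient = 2
x_3 = 2.4688, f(x_3) = 11.807678, coefficient = 4
x_4 = 2.6250, f(x_4) = 13.804574, coefficient = 2
x_5 = 2.7812, f(x_5) = 16.139182, coefficient = 4
x_6 = 2.9375, f(x_6) = 18.868616, coefficient = 2
x_7 = 3.0938, f(x_7) = 22.059647, coefficient = 4
x_8 = 3.2500, f(x_8) = 25.790340, coefficient = 1

I ≈ (0.156250/3) × 353.305816 = 18.401345
Exact value: 18.401284
Error: 0.000061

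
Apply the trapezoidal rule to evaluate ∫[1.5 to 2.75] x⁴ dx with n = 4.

f(x) = x⁴
a = 1.5, b = 2.75, n = 4
h = (b - a)/n = 0.312500

Trapezoidal rule: (h/2)[f(x₀) + 2f(x₁) + 2f(x₂) + ... + f(xₙ)]

x_0 = 1.5000, f(x_0) = 5.062500, coefficient = 1
x_1 = 1.8125, f(x_1) = 10.792252, coefficient = 2
x_2 = 2.1250, f(x_2) = 20.390869, coefficient = 2
x_3 = 2.4375, f(x_3) = 35.300308, coefficient = 2
x_4 = 2.7500, f(x_4) = 57.191406, coefficient = 1

I ≈ (0.312500/2) × 195.220764 = 30.503244
Exact value: 29.936523
Error: 0.566721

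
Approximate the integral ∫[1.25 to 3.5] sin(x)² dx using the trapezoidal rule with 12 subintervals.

f(x) = sin(x)²
a = 1.25, b = 3.5, n = 12
h = (b - a)/n = 0.187500

Trapezoidal rule: (h/2)[f(x₀) + 2f(x₁) + 2f(x₂) + ... + f(xₙ)]

x_0 = 1.2500, f(x_0) = 0.900572, coefficient = 1
x_1 = 1.4375, f(x_1) = 0.982337, coefficient = 2
x_2 = 1.6250, f(x_2) = 0.997065, coefficient = 2
x_3 = 1.8125, f(x_3) = 0.942708, coefficient = 2
x_4 = 2.0000, f(x_4) = 0.826822, coefficient = 2
x_5 = 2.1875, f(x_5) = 0.665512, coefficient = 2
x_6 = 2.3750, f(x_6) = 0.481199, coefficient = 2
x_7 = 2.5625, f(x_7) = 0.299499, coefficient = 2
x_8 = 2.7500, f(x_8) = 0.145665, coefficient = 2
x_9 = 2.9375, f(x_9) = 0.041079, coefficient = 2
x_10 = 3.1250, f(x_10) = 0.000275, coefficient = 2
x_11 = 3.3125, f(x_11) = 0.028926, coefficient = 2
x_12 = 3.5000, f(x_12) = 0.123049, coefficient = 1

I ≈ (0.187500/2) × 11.845794 = 1.110543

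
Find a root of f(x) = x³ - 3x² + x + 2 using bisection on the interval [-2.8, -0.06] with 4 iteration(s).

f(x) = x³ - 3x² + x + 2
Initial interval: [-2.8, -0.06]

Iteration 1:
  c_1 = (-2.800000 + (-0.060000))/2 = -1.430000
  f(c_1) = f(-1.430000) = -8.488907
  f(a) × f(c) ≥ 0, new interval: [-1.430000, -0.060000]
Iteration 2:
  c_2 = (-1.430000 + (-0.060000))/2 = -0.745000
  f(c_2) = f(-0.745000) = -0.823569
  f(a) × f(c) ≥ 0, new interval: [-0.745000, -0.060000]
Iteration 3:
  c_3 = (-0.745000 + (-0.060000))/2 = -0.402500
  f(c_3) = f(-0.402500) = 1.046274
  f(a) × f(c) < 0, new interval: [-0.745000, -0.402500]
Iteration 4:
  c_4 = (-0.745000 + (-0.402500))/2 = -0.573750
  f(c_4) = f(-0.573750) = 0.249811
  f(a) × f(c) < 0, new interval: [-0.745000, -0.573750]

After 4 iteration(s), the approximation is c_4 = -0.573750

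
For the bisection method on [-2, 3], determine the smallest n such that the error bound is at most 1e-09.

We need (b-a)/2^n ≤ 1e-09
(3 - (-2))/2^n ≤ 1e-09
5/2^n ≤ 1e-09
2^n ≥ 5000000000
n ≥ log₂(5000000000) = 32.22
n ≥ 33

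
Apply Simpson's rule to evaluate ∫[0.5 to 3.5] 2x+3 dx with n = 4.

f(x) = 2x+3
a = 0.5, b = 3.5, n = 4
h = (b - a)/n = 0.750000

Simpson's rule: (h/3)[f(x₀) + 4f(x₁) + 2f(x₂) + ... + f(xₙ)]

x_0 = 0.5000, f(x_0) = 4.000000, coefficient = 1
x_1 = 1.2500, f(x_1) = 5.500000, coefficient = 4
x_2 = 2.0000, f(x_2) = 7.000000, coefficient = 2
x_3 = 2.7500, f(x_3) = 8.500000, coefficient = 4
x_4 = 3.5000, f(x_4) = 10.000000, coefficient = 1

I ≈ (0.750000/3) × 84.000000 = 21.000000
Exact value: 21.000000
Error: 0.000000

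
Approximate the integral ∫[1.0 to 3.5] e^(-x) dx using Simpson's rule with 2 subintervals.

f(x) = e^(-x)
a = 1.0, b = 3.5, n = 2
h = (b - a)/n = 1.250000

Simpson's rule: (h/3)[f(x₀) + 4f(x₁) + 2f(x₂) + ... + f(xₙ)]

x_0 = 1.0000, f(x_0) = 0.367879, coefficient = 1
x_1 = 2.2500, f(x_1) = 0.105399, coefficient = 4
x_2 = 3.5000, f(x_2) = 0.030197, coefficient = 1

I ≈ (1.250000/3) × 0.819674 = 0.341531
Exact value: 0.337682
Error: 0.003849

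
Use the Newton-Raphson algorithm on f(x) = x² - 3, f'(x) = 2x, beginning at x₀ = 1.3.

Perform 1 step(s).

f(x) = x² - 3
f'(x) = 2x
x₀ = 1.3

Newton-Raphson formula: x_{n+1} = x_n - f(x_n)/f'(x_n)

Iteration 1:
  f(1.300000) = -1.310000
  f'(1.300000) = 2.600000
  x_1 = 1.300000 - (-1.310000)/2.600000 = 1.803846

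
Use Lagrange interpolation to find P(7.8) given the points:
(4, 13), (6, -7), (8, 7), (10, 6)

Lagrange interpolation formula:
P(x) = Σ yᵢ × Lᵢ(x)
where Lᵢ(x) = Π_{j≠i} (x - xⱼ)/(xᵢ - xⱼ)

L_0(7.8) = (7.8 - 6)/(4 - 6) × (7.8 - 8)/(4 - 8) × (7.8 - 10)/(4 - 10) = -0.016500
L_1(7.8) = (7.8 - 4)/(6 - 4) × (7.8 - 8)/(6 - 8) × (7.8 - 10)/(6 - 10) = 0.104500
L_2(7.8) = (7.8 - 4)/(8 - 4) × (7.8 - 6)/(8 - 6) × (7.8 - 10)/(8 - 10) = 0.940500
L_3(7.8) = (7.8 - 4)/(10 - 4) × (7.8 - 6)/(10 - 6) × (7.8 - 8)/(10 - 8) = -0.028500

P(7.8) = 13×L_0(7.8) + (-7)×L_1(7.8) + 7×L_2(7.8) + 6×L_3(7.8)
P(7.8) = 5.466500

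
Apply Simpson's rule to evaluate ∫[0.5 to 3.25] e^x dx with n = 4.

f(x) = e^x
a = 0.5, b = 3.25, n = 4
h = (b - a)/n = 0.687500

Simpson's rule: (h/3)[f(x₀) + 4f(x₁) + 2f(x₂) + ... + f(xₙ)]

x_0 = 0.5000, f(x_0) = 1.648721, coefficient = 1
x_1 = 1.1875, f(x_1) = 3.278874, coefficient = 4
x_2 = 1.8750, f(x_2) = 6.520819, coefficient = 2
x_3 = 2.5625, f(x_3) = 12.968197, coefficient = 4
x_4 = 3.2500, f(x_4) = 25.790340, coefficient = 1

I ≈ (0.687500/3) × 105.468984 = 24.169975
Exact value: 24.141619
Error: 0.028357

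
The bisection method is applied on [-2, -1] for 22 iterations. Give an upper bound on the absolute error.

Bisection error bound: |error| ≤ (b-a)/2^n
|error| ≤ (-1 - (-2))/2^22 = 1/2^22
|error| ≤ 0.0000002384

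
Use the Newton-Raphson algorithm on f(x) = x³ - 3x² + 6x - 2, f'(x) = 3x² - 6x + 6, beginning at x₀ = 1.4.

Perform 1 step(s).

f(x) = x³ - 3x² + 6x - 2
f'(x) = 3x² - 6x + 6
x₀ = 1.4

Newton-Raphson formula: x_{n+1} = x_n - f(x_n)/f'(x_n)

Iteration 1:
  f(1.400000) = 3.264000
  f'(1.400000) = 3.480000
  x_1 = 1.400000 - 3.264000/3.480000 = 0.462069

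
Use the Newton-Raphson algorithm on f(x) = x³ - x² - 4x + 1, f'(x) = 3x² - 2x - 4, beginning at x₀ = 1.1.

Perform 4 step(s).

f(x) = x³ - x² - 4x + 1
f'(x) = 3x² - 2x - 4
x₀ = 1.1

Newton-Raphson formula: x_{n+1} = x_n - f(x_n)/f'(x_n)

Iteration 1:
  f(1.100000) = -3.279000
  f'(1.100000) = -2.570000
  x_1 = 1.100000 - (-3.279000)/(-2.570000) = -0.175875
Iteration 2:
  f(-0.175875) = 1.667130
  f'(-0.175875) = -3.555452
  x_2 = -0.175875 - 1.667130/(-3.555452) = 0.293018
Iteration 3:
  f(0.293018) = -0.232774
  f'(0.293018) = -4.328457
  x_3 = 0.293018 - (-0.232774)/(-4.328457) = 0.239241
Iteration 4:
  f(0.239241) = -0.000505
  f'(0.239241) = -4.306773
  x_4 = 0.239241 - (-0.000505)/(-4.306773) = 0.239123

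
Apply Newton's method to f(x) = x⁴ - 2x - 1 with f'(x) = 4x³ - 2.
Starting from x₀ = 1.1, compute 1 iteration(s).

f(x) = x⁴ - 2x - 1
f'(x) = 4x³ - 2
x₀ = 1.1

Newton-Raphson formula: x_{n+1} = x_n - f(x_n)/f'(x_n)

Iteration 1:
  f(1.100000) = -1.735900
  f'(1.100000) = 3.324000
  x_1 = 1.100000 - (-1.735900)/3.324000 = 1.622232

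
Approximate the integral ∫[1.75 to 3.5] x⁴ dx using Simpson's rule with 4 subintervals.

f(x) = x⁴
a = 1.75, b = 3.5, n = 4
h = (b - a)/n = 0.437500

Simpson's rule: (h/3)[f(x₀) + 4f(x₁) + 2f(x₂) + ... + f(xₙ)]

x_0 = 1.7500, f(x_0) = 9.378906, coefficient = 1
x_1 = 2.1875, f(x_1) = 22.897720, coefficient = 4
x_2 = 2.6250, f(x_2) = 47.480713, coefficient = 2
x_3 = 3.0625, f(x_3) = 87.963882, coefficient = 4
x_4 = 3.5000, f(x_4) = 150.062500, coefficient = 1

I ≈ (0.437500/3) × 697.849243 = 101.769681
Exact value: 101.761133
Error: 0.008548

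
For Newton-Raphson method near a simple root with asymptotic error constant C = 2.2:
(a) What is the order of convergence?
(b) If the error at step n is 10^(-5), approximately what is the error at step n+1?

(a) Newton-Raphson has quadratic (order 2) convergence near simple roots.
    This means |e_{n+1}| ≈ C|e_n|².

(b) With |e_n| = 10^(-5) and C = 2.2:
    |e_{n+1}| ≈ 2.2 × (10^(-5))² = 2.2 × 10^(-10)

(a) 2 (quadratic); (b) |e_{n+1}| ≈ 2.200e-10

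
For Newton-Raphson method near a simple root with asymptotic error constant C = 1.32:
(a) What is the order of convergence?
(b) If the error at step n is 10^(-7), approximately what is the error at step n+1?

(a) Newton-Raphson has quadratic (order 2) convergence near simple roots.
    This means |e_{n+1}| ≈ C|e_n|².

(b) With |e_n| = 10^(-7) and C = 1.32:
    |e_{n+1}| ≈ 1.32 × (10^(-7))² = 1.32 × 10^(-14)

(a) 2 (quadratic); (b) |e_{n+1}| ≈ 1.320e-14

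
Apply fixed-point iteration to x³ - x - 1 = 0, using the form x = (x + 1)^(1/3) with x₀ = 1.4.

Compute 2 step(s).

Equation: x³ - x - 1 = 0
Fixed-point form: x = (x + 1)^(1/3)
x₀ = 1.4

x_1 = g(1.400000) = 1.338866
x_2 = g(1.338866) = 1.327400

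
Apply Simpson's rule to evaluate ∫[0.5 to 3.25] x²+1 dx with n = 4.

f(x) = x²+1
a = 0.5, b = 3.25, n = 4
h = (b - a)/n = 0.687500

Simpson's rule: (h/3)[f(x₀) + 4f(x₁) + 2f(x₂) + ... + f(xₙ)]

x_0 = 0.5000, f(x_0) = 1.250000, coefficient = 1
x_1 = 1.1875, f(x_1) = 2.410156, coefficient = 4
x_2 = 1.8750, f(x_2) = 4.515625, coefficient = 2
x_3 = 2.5625, f(x_3) = 7.566406, coefficient = 4
x_4 = 3.2500, f(x_4) = 11.562500, coefficient = 1

I ≈ (0.687500/3) × 61.750000 = 14.151042
Exact value: 14.151042
Error: 0.000000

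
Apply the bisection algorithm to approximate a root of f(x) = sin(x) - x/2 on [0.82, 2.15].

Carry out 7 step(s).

f(x) = sin(x) - x/2
Initial interval: [0.82, 2.15]

Iteration 1:
  c_1 = (0.820000 + 2.150000)/2 = 1.485000
  f(c_1) = f(1.485000) = 0.253822
  f(a) × f(c) ≥ 0, new interval: [1.485000, 2.150000]
Iteration 2:
  c_2 = (1.485000 + 2.150000)/2 = 1.817500
  f(c_2) = f(1.817500) = 0.060973
  f(a) × f(c) ≥ 0, new interval: [1.817500, 2.150000]
Iteration 3:
  c_3 = (1.817500 + 2.150000)/2 = 1.983750
  f(c_3) = f(1.983750) = -0.075936
  f(a) × f(c) < 0, new interval: [1.817500, 1.983750]
Iteration 4:
  c_4 = (1.817500 + 1.983750)/2 = 1.900625
  f(c_4) = f(1.900625) = -0.004215
  f(a) × f(c) < 0, new interval: [1.817500, 1.900625]
Iteration 5:
  c_5 = (1.817500 + 1.900625)/2 = 1.859062
  f(c_5) = f(1.859062) = 0.029207
  f(a) × f(c) ≥ 0, new interval: [1.859062, 1.900625]
Iteration 6:
  c_6 = (1.859062 + 1.900625)/2 = 1.879844
  f(c_6) = f(1.879844) = 0.012702
  f(a) × f(c) ≥ 0, new interval: [1.879844, 1.900625]
Iteration 7:
  c_7 = (1.879844 + 1.900625)/2 = 1.890234
  f(c_7) = f(1.890234) = 0.004295
  f(a) × f(c) ≥ 0, new interval: [1.890234, 1.900625]

After 7 iteration(s), the approximation is c_7 = 1.890234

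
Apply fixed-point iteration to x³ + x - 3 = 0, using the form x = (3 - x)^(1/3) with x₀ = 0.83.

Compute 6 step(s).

Equation: x³ + x - 3 = 0
Fixed-point form: x = (3 - x)^(1/3)
x₀ = 0.83

x_1 = g(0.830000) = 1.294653
x_2 = g(1.294653) = 1.194733
x_3 = g(1.194733) = 1.217626
x_4 = g(1.217626) = 1.212457
x_5 = g(1.212457) = 1.213628
x_6 = g(1.213628) = 1.213363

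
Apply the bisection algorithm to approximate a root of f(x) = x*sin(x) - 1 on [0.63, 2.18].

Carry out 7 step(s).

f(x) = x*sin(x) - 1
Initial interval: [0.63, 2.18]

Iteration 1:
  c_1 = (0.630000 + 2.180000)/2 = 1.405000
  f(c_1) = f(1.405000) = 0.385734
  f(a) × f(c) < 0, new interval: [0.630000, 1.405000]
Iteration 2:
  c_2 = (0.630000 + 1.405000)/2 = 1.017500
  f(c_2) = f(1.017500) = -0.134314
  f(a) × f(c) ≥ 0, new interval: [1.017500, 1.405000]
Iteration 3:
  c_3 = (1.017500 + 1.405000)/2 = 1.211250
  f(c_3) = f(1.211250) = 0.133798
  f(a) × f(c) < 0, new interval: [1.017500, 1.211250]
Iteration 4:
  c_4 = (1.017500 + 1.211250)/2 = 1.114375
  f(c_4) = f(1.114375) = 0.000303
  f(a) × f(c) < 0, new interval: [1.017500, 1.114375]
Iteration 5:
  c_5 = (1.017500 + 1.114375)/2 = 1.065937
  f(c_5) = f(1.065937) = -0.067046
  f(a) × f(c) ≥ 0, new interval: [1.065937, 1.114375]
Iteration 6:
  c_6 = (1.065937 + 1.114375)/2 = 1.090156
  f(c_6) = f(1.090156) = -0.033359
  f(a) × f(c) ≥ 0, new interval: [1.090156, 1.114375]
Iteration 7:
  c_7 = (1.090156 + 1.114375)/2 = 1.102266
  f(c_7) = f(1.102266) = -0.016523
  f(a) × f(c) ≥ 0, new interval: [1.102266, 1.114375]

After 7 iteration(s), the approximation is c_7 = 1.102266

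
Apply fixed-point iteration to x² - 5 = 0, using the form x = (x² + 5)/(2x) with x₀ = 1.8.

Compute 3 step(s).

Equation: x² - 5 = 0
Fixed-point form: x = (x² + 5)/(2x)
x₀ = 1.8

x_1 = g(1.800000) = 2.288889
x_2 = g(2.288889) = 2.236677
x_3 = g(2.236677) = 2.236068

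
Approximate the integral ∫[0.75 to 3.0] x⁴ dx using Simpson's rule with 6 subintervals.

f(x) = x⁴
a = 0.75, b = 3.0, n = 6
h = (b - a)/n = 0.375000

Simpson's rule: (h/3)[f(x₀) + 4f(x₁) + 2f(x₂) + ... + f(xₙ)]

x_0 = 0.7500, f(x_0) = 0.316406, coefficient = 1
x_1 = 1.1250, f(x_1) = 1.601807, coefficient = 4
x_2 = 1.5000, f(x_2) = 5.062500, coefficient = 2
x_3 = 1.8750, f(x_3) = 12.359619, coefficient = 4
x_4 = 2.2500, f(x_4) = 25.628906, coefficient = 2
x_5 = 2.6250, f(x_5) = 47.480713, coefficient = 4
x_6 = 3.0000, f(x_6) = 81.000000, coefficient = 1

I ≈ (0.375000/3) × 388.467773 = 48.558472
Exact value: 48.552539
Error: 0.005933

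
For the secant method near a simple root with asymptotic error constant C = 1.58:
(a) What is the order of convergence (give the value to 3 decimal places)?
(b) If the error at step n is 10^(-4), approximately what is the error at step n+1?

(a) Secant method has superlinear convergence with order φ = (1+√5)/2 ≈ 1.618.
    This means |e_{n+1}| ≈ C|e_n|^1.618.

(b) With |e_n| = 10^(-4) and C = 1.58:
    |e_{n+1}| ≈ 1.58 × (10^(-4))^1.618 = 1.58 × 10^(-6.47)

(a) ≈ 1.618 (golden ratio); (b) |e_{n+1}| ≈ 5.327e-07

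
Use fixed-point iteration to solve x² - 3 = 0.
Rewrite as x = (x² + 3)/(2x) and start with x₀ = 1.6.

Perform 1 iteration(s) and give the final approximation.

Equation: x² - 3 = 0
Fixed-point form: x = (x² + 3)/(2x)
x₀ = 1.6

x_1 = g(1.600000) = 1.737500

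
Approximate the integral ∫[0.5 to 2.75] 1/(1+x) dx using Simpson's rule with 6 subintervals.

f(x) = 1/(1+x)
a = 0.5, b = 2.75, n = 6
h = (b - a)/n = 0.375000

Simpson's rule: (h/3)[f(x₀) + 4f(x₁) + 2f(x₂) + ... + f(xₙ)]

x_0 = 0.5000, f(x_0) = 0.666667, coefficient = 1
x_1 = 0.8750, f(x_1) = 0.533333, coefficient = 4
x_2 = 1.2500, f(x_2) = 0.444444, coefficient = 2
x_3 = 1.6250, f(x_3) = 0.380952, coefficient = 4
x_4 = 2.0000, f(x_4) = 0.333333, coefficient = 2
x_5 = 2.3750, f(x_5) = 0.296296, coefficient = 4
x_6 = 2.7500, f(x_6) = 0.266667, coefficient = 1

I ≈ (0.375000/3) × 7.331217 = 0.916402
Exact value: 0.916291
Error: 0.000111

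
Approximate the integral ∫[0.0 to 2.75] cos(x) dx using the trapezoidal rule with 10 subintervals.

f(x) = cos(x)
a = 0.0, b = 2.75, n = 10
h = (b - a)/n = 0.275000

Trapezoidal rule: (h/2)[f(x₀) + 2f(x₁) + 2f(x₂) + ... + f(xₙ)]

x_0 = 0.0000, f(x_0) = 1.000000, coefficient = 1
x_1 = 0.2750, f(x_1) = 0.962425, coefficient = 2
x_2 = 0.5500, f(x_2) = 0.852525, coefficient = 2
x_3 = 0.8250, f(x_3) = 0.678557, coefficient = 2
x_4 = 1.1000, f(x_4) = 0.453596, coefficient = 2
x_5 = 1.3750, f(x_5) = 0.194548, coefficient = 2
x_6 = 1.6500, f(x_6) = -0.079121, coefficient = 2
x_7 = 1.9250, f(x_7) = -0.346844, coefficient = 2
x_8 = 2.2000, f(x_8) = -0.588501, coefficient = 2
x_9 = 2.4750, f(x_9) = -0.785933, coefficient = 2
x_10 = 2.7500, f(x_10) = -0.924302, coefficient = 1

I ≈ (0.275000/2) × 2.758201 = 0.379253
Exact value: 0.381661
Error: 0.002408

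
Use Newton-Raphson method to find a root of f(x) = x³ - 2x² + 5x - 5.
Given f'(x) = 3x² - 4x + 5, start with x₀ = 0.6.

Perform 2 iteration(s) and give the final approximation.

f(x) = x³ - 2x² + 5x - 5
f'(x) = 3x² - 4x + 5
x₀ = 0.6

Newton-Raphson formula: x_{n+1} = x_n - f(x_n)/f'(x_n)

Iteration 1:
  f(0.600000) = -2.504000
  f'(0.600000) = 3.680000
  x_1 = 0.600000 - (-2.504000)/3.680000 = 1.280435
Iteration 2:
  f(1.280435) = 0.222437
  f'(1.280435) = 4.796801
  x_2 = 1.280435 - 0.222437/4.796801 = 1.234063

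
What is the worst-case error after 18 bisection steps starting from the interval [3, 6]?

Bisection error bound: |error| ≤ (b-a)/2^n
|error| ≤ (6 - 3)/2^18 = 3/2^18
|error| ≤ 0.0000114441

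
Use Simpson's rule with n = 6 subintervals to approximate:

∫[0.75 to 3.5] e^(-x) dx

f(x) = e^(-x)
a = 0.75, b = 3.5, n = 6
h = (b - a)/n = 0.458333

Simpson's rule: (h/3)[f(x₀) + 4f(x₁) + 2f(x₂) + ... + f(xₙ)]

x_0 = 0.7500, f(x_0) = 0.472367, coefficient = 1
x_1 = 1.2083, f(x_1) = 0.298695, coefficient = 4
x_2 = 1.6667, f(x_2) = 0.188876, coefficient = 2
x_3 = 2.1250, f(x_3) = 0.119433, coefficient = 4
x_4 = 2.5833, f(x_4) = 0.075522, coefficient = 2
x_5 = 3.0417, f(x_5) = 0.047755, coefficient = 4
x_6 = 3.5000, f(x_6) = 0.030197, coefficient = 1

I ≈ (0.458333/3) × 2.894890 = 0.442275
Exact value: 0.442169
Error: 0.000106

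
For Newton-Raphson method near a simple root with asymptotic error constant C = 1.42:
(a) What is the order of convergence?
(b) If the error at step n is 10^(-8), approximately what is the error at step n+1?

(a) Newton-Raphson has quadratic (order 2) convergence near simple roots.
    This means |e_{n+1}| ≈ C|e_n|².

(b) With |e_n| = 10^(-8) and C = 1.42:
    |e_{n+1}| ≈ 1.42 × (10^(-8))² = 1.42 × 10^(-16)

(a) 2 (quadratic); (b) |e_{n+1}| ≈ 1.420e-16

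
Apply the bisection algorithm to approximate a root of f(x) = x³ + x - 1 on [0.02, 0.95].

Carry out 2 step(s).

f(x) = x³ + x - 1
Initial interval: [0.02, 0.95]

Iteration 1:
  c_1 = (0.020000 + 0.950000)/2 = 0.485000
  f(c_1) = f(0.485000) = -0.400916
  f(a) × f(c) ≥ 0, new interval: [0.485000, 0.950000]
Iteration 2:
  c_2 = (0.485000 + 0.950000)/2 = 0.717500
  f(c_2) = f(0.717500) = 0.086873
  f(a) × f(c) < 0, new interval: [0.485000, 0.717500]

After 2 iteration(s), the approximation is c_2 = 0.717500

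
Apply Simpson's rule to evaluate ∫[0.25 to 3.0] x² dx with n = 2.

f(x) = x²
a = 0.25, b = 3.0, n = 2
h = (b - a)/n = 1.375000

Simpson's rule: (h/3)[f(x₀) + 4f(x₁) + 2f(x₂) + ... + f(xₙ)]

x_0 = 0.2500, f(x_0) = 0.062500, coefficient = 1
x_1 = 1.6250, f(x_1) = 2.640625, coefficient = 4
x_2 = 3.0000, f(x_2) = 9.000000, coefficient = 1

I ≈ (1.375000/3) × 19.625000 = 8.994792
Exact value: 8.994792
Error: 0.000000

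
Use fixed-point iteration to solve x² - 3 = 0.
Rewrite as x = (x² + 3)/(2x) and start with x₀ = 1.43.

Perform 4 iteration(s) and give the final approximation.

Equation: x² - 3 = 0
Fixed-point form: x = (x² + 3)/(2x)
x₀ = 1.43

x_1 = g(1.430000) = 1.763951
x_2 = g(1.763951) = 1.732339
x_3 = g(1.732339) = 1.732051
x_4 = g(1.732051) = 1.732051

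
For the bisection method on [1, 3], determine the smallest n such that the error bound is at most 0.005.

We need (b-a)/2^n ≤ 0.005
(3 - 1)/2^n ≤ 0.005
2/2^n ≤ 0.005
2^n ≥ 400
n ≥ log₂(400) = 8.64
n ≥ 9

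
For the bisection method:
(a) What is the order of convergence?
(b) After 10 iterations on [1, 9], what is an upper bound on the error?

(a) Bisection has linear (order 1) convergence; the error is halved each step.

(b) Error bound = (b-a)/2^n = (9 - 1)/2^{10}
    = 8/2^{10}

(a) 1 (linear); (b) error ≤ 7.81e-03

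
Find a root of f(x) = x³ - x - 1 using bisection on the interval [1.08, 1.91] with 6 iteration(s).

f(x) = x³ - x - 1
Initial interval: [1.08, 1.91]

Iteration 1:
  c_1 = (1.080000 + 1.910000)/2 = 1.495000
  f(c_1) = f(1.495000) = 0.846362
  f(a) × f(c) < 0, new interval: [1.080000, 1.495000]
Iteration 2:
  c_2 = (1.080000 + 1.495000)/2 = 1.287500
  f(c_2) = f(1.287500) = -0.153268
  f(a) × f(c) ≥ 0, new interval: [1.287500, 1.495000]
Iteration 3:
  c_3 = (1.287500 + 1.495000)/2 = 1.391250
  f(c_3) = f(1.391250) = 0.301621
  f(a) × f(c) < 0, new interval: [1.287500, 1.391250]
Iteration 4:
  c_4 = (1.287500 + 1.391250)/2 = 1.339375
  f(c_4) = f(1.339375) = 0.063364
  f(a) × f(c) < 0, new interval: [1.287500, 1.339375]
Iteration 5:
  c_5 = (1.287500 + 1.339375)/2 = 1.313438
  f(c_5) = f(1.313438) = -0.047603
  f(a) × f(c) ≥ 0, new interval: [1.313438, 1.339375]
Iteration 6:
  c_6 = (1.313438 + 1.339375)/2 = 1.326406
  f(c_6) = f(1.326406) = 0.007211
  f(a) × f(c) < 0, new interval: [1.313438, 1.326406]

After 6 iteration(s), the approximation is c_6 = 1.326406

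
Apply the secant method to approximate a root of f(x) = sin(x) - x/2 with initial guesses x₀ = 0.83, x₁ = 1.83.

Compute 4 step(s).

f(x) = sin(x) - x/2
x₀ = 0.83, x₁ = 1.83

Secant formula: x_{n+1} = x_n - f(x_n)(x_n - x_{n-1})/(f(x_n) - f(x_{n-1}))

Iteration 1:
  f(0.830000) = 0.322931
  f(1.830000) = 0.051594
  x_2 = 1.830000 - 0.051594×(1.830000 - 0.830000)/(0.051594 - 0.322931)
       = 2.020149
Iteration 2:
  f(1.830000) = 0.051594
  f(2.020149) = -0.109346
  x_3 = 2.020149 - (-0.109346)×(2.020149 - 1.830000)/(-0.109346 - 0.051594)
       = 1.890958
Iteration 3:
  f(2.020149) = -0.109346
  f(1.890958) = 0.003705
  x_4 = 1.890958 - 0.003705×(1.890958 - 2.020149)/(0.003705 - (-0.109346))
       = 1.895193
Iteration 4:
  f(1.890958) = 0.003705
  f(1.895193) = 0.000247
  x_5 = 1.895193 - 0.000247×(1.895193 - 1.890958)/(0.000247 - 0.003705)
       = 1.895495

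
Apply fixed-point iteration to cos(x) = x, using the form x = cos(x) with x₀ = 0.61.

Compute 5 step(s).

Equation: cos(x) = x
Fixed-point form: x = cos(x)
x₀ = 0.61

x_1 = g(0.610000) = 0.819648
x_2 = g(0.819648) = 0.682479
x_3 = g(0.682479) = 0.776012
x_4 = g(0.776012) = 0.713713
x_5 = g(0.713713) = 0.755937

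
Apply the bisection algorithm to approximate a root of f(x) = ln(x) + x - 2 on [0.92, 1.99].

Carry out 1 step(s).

f(x) = ln(x) + x - 2
Initial interval: [0.92, 1.99]

Iteration 1:
  c_1 = (0.920000 + 1.990000)/2 = 1.455000
  f(c_1) = f(1.455000) = -0.169994
  f(a) × f(c) ≥ 0, new interval: [1.455000, 1.990000]

After 1 iteration(s), the approximation is c_1 = 1.455000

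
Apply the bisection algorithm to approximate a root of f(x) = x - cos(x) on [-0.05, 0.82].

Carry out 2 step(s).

f(x) = x - cos(x)
Initial interval: [-0.05, 0.82]

Iteration 1:
  c_1 = (-0.050000 + 0.820000)/2 = 0.385000
  f(c_1) = f(0.385000) = -0.541798
  f(a) × f(c) ≥ 0, new interval: [0.385000, 0.820000]
Iteration 2:
  c_2 = (0.385000 + 0.820000)/2 = 0.602500
  f(c_2) = f(0.602500) = -0.221421
  f(a) × f(c) ≥ 0, new interval: [0.602500, 0.820000]

After 2 iteration(s), the approximation is c_2 = 0.602500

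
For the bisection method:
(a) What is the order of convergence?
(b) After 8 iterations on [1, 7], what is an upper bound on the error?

(a) Bisection has linear (order 1) convergence; the error is halved each step.

(b) Error bound = (b-a)/2^n = (7 - 1)/2^{8}
    = 6/2^{8}

(a) 1 (linear); (b) error ≤ 2.34e-02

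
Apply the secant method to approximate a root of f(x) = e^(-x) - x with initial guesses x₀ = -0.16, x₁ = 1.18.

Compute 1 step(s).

f(x) = e^(-x) - x
x₀ = -0.16, x₁ = 1.18

Secant formula: x_{n+1} = x_n - f(x_n)(x_n - x_{n-1})/(f(x_n) - f(x_{n-1}))

Iteration 1:
  f(-0.160000) = 1.333511
  f(1.180000) = -0.872721
  x_2 = 1.180000 - (-0.872721)×(1.180000 - (-0.160000))/(-0.872721 - 1.333511)
       = 0.649935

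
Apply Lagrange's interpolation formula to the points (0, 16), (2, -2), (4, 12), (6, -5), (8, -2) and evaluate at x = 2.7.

Lagrange interpolation formula:
P(x) = Σ yᵢ × Lᵢ(x)
where Lᵢ(x) = Π_{j≠i} (x - xⱼ)/(xᵢ - xⱼ)

L_0(2.7) = (2.7 - 2)/(0 - 2) × (2.7 - 4)/(0 - 4) × (2.7 - 6)/(0 - 6) × (2.7 - 8)/(0 - 8) = -0.041448
L_1(2.7) = (2.7 - 0)/(2 - 0) × (2.7 - 4)/(2 - 4) × (2.7 - 6)/(2 - 6) × (2.7 - 8)/(2 - 8) = 0.639478
L_2(2.7) = (2.7 - 0)/(4 - 0) × (2.7 - 2)/(4 - 2) × (2.7 - 6)/(4 - 6) × (2.7 - 8)/(4 - 8) = 0.516502
L_3(2.7) = (2.7 - 0)/(6 - 0) × (2.7 - 2)/(6 - 2) × (2.7 - 4)/(6 - 4) × (2.7 - 8)/(6 - 8) = -0.135647
L_4(2.7) = (2.7 - 0)/(8 - 0) × (2.7 - 2)/(8 - 2) × (2.7 - 4)/(8 - 4) × (2.7 - 6)/(8 - 6) = 0.021115

P(2.7) = 16×L_0(2.7) + (-2)×L_1(2.7) + 12×L_2(2.7) + (-5)×L_3(2.7) + (-2)×L_4(2.7)
P(2.7) = 4.891905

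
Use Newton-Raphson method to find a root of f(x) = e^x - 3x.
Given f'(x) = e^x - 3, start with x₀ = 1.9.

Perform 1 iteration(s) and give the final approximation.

f(x) = e^x - 3x
f'(x) = e^x - 3
x₀ = 1.9

Newton-Raphson formula: x_{n+1} = x_n - f(x_n)/f'(x_n)

Iteration 1:
  f(1.900000) = 0.985894
  f'(1.900000) = 3.685894
  x_1 = 1.900000 - 0.985894/3.685894 = 1.632522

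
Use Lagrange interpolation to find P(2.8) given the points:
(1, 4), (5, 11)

Lagrange interpolation formula:
P(x) = Σ yᵢ × Lᵢ(x)
where Lᵢ(x) = Π_{j≠i} (x - xⱼ)/(xᵢ - xⱼ)

L_0(2.8) = (2.8 - 5)/(1 - 5) = 0.550000
L_1(2.8) = (2.8 - 1)/(5 - 1) = 0.450000

P(2.8) = 4×L_0(2.8) + 11×L_1(2.8)
P(2.8) = 7.150000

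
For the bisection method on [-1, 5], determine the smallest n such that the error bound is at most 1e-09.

We need (b-a)/2^n ≤ 1e-09
(5 - (-1))/2^n ≤ 1e-09
6/2^n ≤ 1e-09
2^n ≥ 6000000000
n ≥ log₂(6000000000) = 32.48
n ≥ 33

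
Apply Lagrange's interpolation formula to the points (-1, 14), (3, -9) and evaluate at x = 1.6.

Lagrange interpolation formula:
P(x) = Σ yᵢ × Lᵢ(x)
where Lᵢ(x) = Π_{j≠i} (x - xⱼ)/(xᵢ - xⱼ)

L_0(1.6) = (1.6 - 3)/(-1 - 3) = 0.350000
L_1(1.6) = (1.6 - (-1))/(3 - (-1)) = 0.650000

P(1.6) = 14×L_0(1.6) + (-9)×L_1(1.6)
P(1.6) = -0.950000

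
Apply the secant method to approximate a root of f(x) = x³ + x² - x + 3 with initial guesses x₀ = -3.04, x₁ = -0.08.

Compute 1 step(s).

f(x) = x³ + x² - x + 3
x₀ = -3.04, x₁ = -0.08

Secant formula: x_{n+1} = x_n - f(x_n)(x_n - x_{n-1})/(f(x_n) - f(x_{n-1}))

Iteration 1:
  f(-3.040000) = -12.812864
  f(-0.080000) = 3.085888
  x_2 = -0.080000 - 3.085888×(-0.080000 - (-3.040000))/(3.085888 - (-12.812864))
       = -0.654525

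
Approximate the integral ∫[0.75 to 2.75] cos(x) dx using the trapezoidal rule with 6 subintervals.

f(x) = cos(x)
a = 0.75, b = 2.75, n = 6
h = (b - a)/n = 0.333333

Trapezoidal rule: (h/2)[f(x₀) + 2f(x₁) + 2f(x₂) + ... + f(xₙ)]

x_0 = 0.7500, f(x_0) = 0.731689, coefficient = 1
x_1 = 1.0833, f(x_1) = 0.468386, coefficient = 2
x_2 = 1.4167, f(x_2) = 0.153520, coefficient = 2
x_3 = 1.7500, f(x_3) = -0.178246, coefficient = 2
x_4 = 2.0833, f(x_4) = -0.490390, coefficient = 2
x_5 = 2.4167, f(x_5) = -0.748549, coefficient = 2
x_6 = 2.7500, f(x_6) = -0.924302, coefficient = 1

I ≈ (0.333333/2) × -1.783170 = -0.297195
Exact value: -0.299978
Error: 0.002783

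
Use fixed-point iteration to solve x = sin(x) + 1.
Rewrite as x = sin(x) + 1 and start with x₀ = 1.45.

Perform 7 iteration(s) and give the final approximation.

Equation: x = sin(x) + 1
Fixed-point form: x = sin(x) + 1
x₀ = 1.45

x_1 = g(1.450000) = 1.992713
x_2 = g(1.992713) = 1.912306
x_3 = g(1.912306) = 1.942250
x_4 = g(1.942250) = 1.931801
x_5 = g(1.931801) = 1.935543
x_6 = g(1.935543) = 1.934214
x_7 = g(1.934214) = 1.934687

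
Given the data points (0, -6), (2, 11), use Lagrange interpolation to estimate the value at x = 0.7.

Lagrange interpolation formula:
P(x) = Σ yᵢ × Lᵢ(x)
where Lᵢ(x) = Π_{j≠i} (x - xⱼ)/(xᵢ - xⱼ)

L_0(0.7) = (0.7 - 2)/(0 - 2) = 0.650000
L_1(0.7) = (0.7 - 0)/(2 - 0) = 0.350000

P(0.7) = (-6)×L_0(0.7) + 11×L_1(0.7)
P(0.7) = -0.050000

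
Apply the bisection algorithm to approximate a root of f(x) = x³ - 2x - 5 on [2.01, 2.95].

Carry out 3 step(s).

f(x) = x³ - 2x - 5
Initial interval: [2.01, 2.95]

Iteration 1:
  c_1 = (2.010000 + 2.950000)/2 = 2.480000
  f(c_1) = f(2.480000) = 5.292992
  f(a) × f(c) < 0, new interval: [2.010000, 2.480000]
Iteration 2:
  c_2 = (2.010000 + 2.480000)/2 = 2.245000
  f(c_2) = f(2.245000) = 1.824856
  f(a) × f(c) < 0, new interval: [2.010000, 2.245000]
Iteration 3:
  c_3 = (2.010000 + 2.245000)/2 = 2.127500
  f(c_3) = f(2.127500) = 0.374610
  f(a) × f(c) < 0, new interval: [2.010000, 2.127500]

After 3 iteration(s), the approximation is c_3 = 2.127500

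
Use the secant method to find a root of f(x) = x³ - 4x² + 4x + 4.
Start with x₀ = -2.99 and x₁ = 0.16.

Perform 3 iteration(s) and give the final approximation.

f(x) = x³ - 4x² + 4x + 4
x₀ = -2.99, x₁ = 0.16

Secant formula: x_{n+1} = x_n - f(x_n)(x_n - x_{n-1})/(f(x_n) - f(x_{n-1}))

Iteration 1:
  f(-2.990000) = -70.451299
  f(0.160000) = 4.541696
  x_2 = 0.160000 - 4.541696×(0.160000 - (-2.990000))/(4.541696 - (-70.451299))
       = -0.030769
Iteration 2:
  f(0.160000) = 4.541696
  f(-0.030769) = 3.873108
  x_3 = -0.030769 - 3.873108×(-0.030769 - 0.160000)/(3.873108 - 4.541696)
       = -1.135887
Iteration 3:
  f(-0.030769) = 3.873108
  f(-1.135887) = -7.170076
  x_4 = -1.135887 - (-7.170076)×(-1.135887 - (-0.030769))/(-7.170076 - 3.873108)
       = -0.418360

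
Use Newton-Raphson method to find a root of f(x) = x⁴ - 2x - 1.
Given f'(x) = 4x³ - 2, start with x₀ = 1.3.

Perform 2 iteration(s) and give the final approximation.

f(x) = x⁴ - 2x - 1
f'(x) = 4x³ - 2
x₀ = 1.3

Newton-Raphson formula: x_{n+1} = x_n - f(x_n)/f'(x_n)

Iteration 1:
  f(1.300000) = -0.743900
  f'(1.300000) = 6.788000
  x_1 = 1.300000 - (-0.743900)/6.788000 = 1.409590
Iteration 2:
  f(1.409590) = 0.128771
  f'(1.409590) = 9.203116
  x_2 = 1.409590 - 0.128771/9.203116 = 1.395598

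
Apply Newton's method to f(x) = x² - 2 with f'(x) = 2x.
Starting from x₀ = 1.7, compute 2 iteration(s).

f(x) = x² - 2
f'(x) = 2x
x₀ = 1.7

Newton-Raphson formula: x_{n+1} = x_n - f(x_n)/f'(x_n)

Iteration 1:
  f(1.700000) = 0.890000
  f'(1.700000) = 3.400000
  x_1 = 1.700000 - 0.890000/3.400000 = 1.438235
Iteration 2:
  f(1.438235) = 0.068521
  f'(1.438235) = 2.876471
  x_2 = 1.438235 - 0.068521/2.876471 = 1.414414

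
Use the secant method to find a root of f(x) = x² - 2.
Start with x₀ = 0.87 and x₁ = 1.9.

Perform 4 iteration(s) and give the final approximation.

f(x) = x² - 2
x₀ = 0.87, x₁ = 1.9

Secant formula: x_{n+1} = x_n - f(x_n)(x_n - x_{n-1})/(f(x_n) - f(x_{n-1}))

Iteration 1:
  f(0.870000) = -1.243100
  f(1.900000) = 1.610000
  x_2 = 1.900000 - 1.610000×(1.900000 - 0.870000)/(1.610000 - (-1.243100))
       = 1.318773
Iteration 2:
  f(1.900000) = 1.610000
  f(1.318773) = -0.260839
  x_3 = 1.318773 - (-0.260839)×(1.318773 - 1.900000)/(-0.260839 - 1.610000)
       = 1.399809
Iteration 3:
  f(1.318773) = -0.260839
  f(1.399809) = -0.040534
  x_4 = 1.399809 - (-0.040534)×(1.399809 - 1.318773)/(-0.040534 - (-0.260839))
       = 1.414719
Iteration 4:
  f(1.399809) = -0.040534
  f(1.414719) = 0.001431
  x_5 = 1.414719 - 0.001431×(1.414719 - 1.399809)/(0.001431 - (-0.040534))
       = 1.414211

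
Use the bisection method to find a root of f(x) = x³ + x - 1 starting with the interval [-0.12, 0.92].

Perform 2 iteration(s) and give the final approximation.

f(x) = x³ + x - 1
Initial interval: [-0.12, 0.92]

Iteration 1:
  c_1 = (-0.120000 + 0.920000)/2 = 0.400000
  f(c_1) = f(0.400000) = -0.536000
  f(a) × f(c) ≥ 0, new interval: [0.400000, 0.920000]
Iteration 2:
  c_2 = (0.400000 + 0.920000)/2 = 0.660000
  f(c_2) = f(0.660000) = -0.052504
  f(a) × f(c) ≥ 0, new interval: [0.660000, 0.920000]

After 2 iteration(s), the approximation is c_2 = 0.660000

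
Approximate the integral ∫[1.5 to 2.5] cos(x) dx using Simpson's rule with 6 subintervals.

f(x) = cos(x)
a = 1.5, b = 2.5, n = 6
h = (b - a)/n = 0.166667

Simpson's rule: (h/3)[f(x₀) + 4f(x₁) + 2f(x₂) + ... + f(xₙ)]

x_0 = 1.5000, f(x_0) = 0.070737, coefficient = 1
x_1 = 1.6667, f(x_1) = -0.095724, coefficient = 4
x_2 = 1.8333, f(x_2) = -0.259531, coefficient = 2
x_3 = 2.0000, f(x_3) = -0.416147, coefficient = 4
x_4 = 2.1667, f(x_4) = -0.561229, coefficient = 2
x_5 = 2.3333, f(x_5) = -0.690758, coefficient = 4
x_6 = 2.5000, f(x_6) = -0.801144, coefficient = 1

I ≈ (0.166667/3) × -7.182442 = -0.399025
Exact value: -0.399023
Error: 0.000002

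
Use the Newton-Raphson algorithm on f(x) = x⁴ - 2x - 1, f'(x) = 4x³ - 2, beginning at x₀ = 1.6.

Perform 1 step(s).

f(x) = x⁴ - 2x - 1
f'(x) = 4x³ - 2
x₀ = 1.6

Newton-Raphson formula: x_{n+1} = x_n - f(x_n)/f'(x_n)

Iteration 1:
  f(1.600000) = 2.353600
  f'(1.600000) = 14.384000
  x_1 = 1.600000 - 2.353600/14.384000 = 1.436374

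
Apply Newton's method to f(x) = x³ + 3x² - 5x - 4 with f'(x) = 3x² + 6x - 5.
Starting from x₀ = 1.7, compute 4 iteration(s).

f(x) = x³ + 3x² - 5x - 4
f'(x) = 3x² + 6x - 5
x₀ = 1.7

Newton-Raphson formula: x_{n+1} = x_n - f(x_n)/f'(x_n)

Iteration 1:
  f(1.700000) = 1.083000
  f'(1.700000) = 13.870000
  x_1 = 1.700000 - 1.083000/13.870000 = 1.621918
Iteration 2:
  f(1.621918) = 0.048908
  f'(1.621918) = 12.623359
  x_2 = 1.621918 - 0.048908/12.623359 = 1.618043
Iteration 3:
  f(1.618043) = 0.000118
  f'(1.618043) = 12.562453
  x_3 = 1.618043 - 0.000118/12.562453 = 1.618034
Iteration 4:
  f(1.618034) = 0.000000
  f'(1.618034) = 12.562306
  x_4 = 1.618034 - 0.000000/12.562306 = 1.618034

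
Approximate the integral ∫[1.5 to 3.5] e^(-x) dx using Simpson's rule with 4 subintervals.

f(x) = e^(-x)
a = 1.5, b = 3.5, n = 4
h = (b - a)/n = 0.500000

Simpson's rule: (h/3)[f(x₀) + 4f(x₁) + 2f(x₂) + ... + f(xₙ)]

x_0 = 1.5000, f(x_0) = 0.223130, coefficient = 1
x_1 = 2.0000, f(x_1) = 0.135335, coefficient = 4
x_2 = 2.5000, f(x_2) = 0.082085, coefficient = 2
x_3 = 3.0000, f(x_3) = 0.049787, coefficient = 4
x_4 = 3.5000, f(x_4) = 0.030197, coefficient = 1

I ≈ (0.500000/3) × 1.157987 = 0.192998
Exact value: 0.192933
Error: 0.000065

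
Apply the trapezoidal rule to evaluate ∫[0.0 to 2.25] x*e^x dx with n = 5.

f(x) = x*e^x
a = 0.0, b = 2.25, n = 5
h = (b - a)/n = 0.450000

Trapezoidal rule: (h/2)[f(x₀) + 2f(x₁) + 2f(x₂) + ... + f(xₙ)]

x_0 = 0.0000, f(x_0) = 0.000000, coefficient = 1
x_1 = 0.4500, f(x_1) = 0.705740, coefficient = 2
x_2 = 0.9000, f(x_2) = 2.213643, coefficient = 2
x_3 = 1.3500, f(x_3) = 5.207524, coefficient = 2
x_4 = 1.8000, f(x_4) = 10.889365, coefficient = 2
x_5 = 2.2500, f(x_5) = 21.347406, coefficient = 1

I ≈ (0.450000/2) × 59.379952 = 13.360489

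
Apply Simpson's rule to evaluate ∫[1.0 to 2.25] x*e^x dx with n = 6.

f(x) = x*e^x
a = 1.0, b = 2.25, n = 6
h = (b - a)/n = 0.208333

Simpson's rule: (h/3)[f(x₀) + 4f(x₁) + 2f(x₂) + ... + f(xₙ)]

x_0 = 1.0000, f(x_0) = 2.718282, coefficient = 1
x_1 = 1.2083, f(x_1) = 4.045379, coefficient = 4
x_2 = 1.4167, f(x_2) = 5.841417, coefficient = 2
x_3 = 1.6250, f(x_3) = 8.252431, coefficient = 4
x_4 = 1.8333, f(x_4) = 11.466952, coefficient = 2
x_5 = 2.0417, f(x_5) = 15.727852, coefficient = 4
x_6 = 2.2500, f(x_6) = 21.347406, coefficient = 1

I ≈ (0.208333/3) × 170.785072 = 11.860074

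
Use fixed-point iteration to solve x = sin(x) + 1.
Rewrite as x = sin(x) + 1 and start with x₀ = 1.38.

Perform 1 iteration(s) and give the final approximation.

Equation: x = sin(x) + 1
Fixed-point form: x = sin(x) + 1
x₀ = 1.38

x_1 = g(1.380000) = 1.981854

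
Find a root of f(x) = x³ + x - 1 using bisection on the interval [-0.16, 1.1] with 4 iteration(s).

f(x) = x³ + x - 1
Initial interval: [-0.16, 1.1]

Iteration 1:
  c_1 = (-0.160000 + 1.100000)/2 = 0.470000
  f(c_1) = f(0.470000) = -0.426177
  f(a) × f(c) ≥ 0, new interval: [0.470000, 1.100000]
Iteration 2:
  c_2 = (0.470000 + 1.100000)/2 = 0.785000
  f(c_2) = f(0.785000) = 0.268737
  f(a) × f(c) < 0, new interval: [0.470000, 0.785000]
Iteration 3:
  c_3 = (0.470000 + 0.785000)/2 = 0.627500
  f(c_3) = f(0.627500) = -0.125418
  f(a) × f(c) ≥ 0, new interval: [0.627500, 0.785000]
Iteration 4:
  c_4 = (0.627500 + 0.785000)/2 = 0.706250
  f(c_4) = f(0.706250) = 0.058520
  f(a) × f(c) < 0, new interval: [0.627500, 0.706250]

After 4 iteration(s), the approximation is c_4 = 0.706250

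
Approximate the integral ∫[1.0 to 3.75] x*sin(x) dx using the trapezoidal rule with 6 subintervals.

f(x) = x*sin(x)
a = 1.0, b = 3.75, n = 6
h = (b - a)/n = 0.458333

Trapezoidal rule: (h/2)[f(x₀) + 2f(x₁) + 2f(x₂) + ... + f(xₙ)]

x_0 = 1.0000, f(x_0) = 0.841471, coefficient = 1
x_1 = 1.4583, f(x_1) = 1.449121, coefficient = 2
x_2 = 1.9167, f(x_2) = 1.803163, coefficient = 2
x_3 = 2.3750, f(x_3) = 1.647502, coefficient = 2
x_4 = 2.8333, f(x_4) = 0.859635, coefficient = 2
x_5 = 3.2917, f(x_5) = -0.492141, coefficient = 2
x_6 = 3.7500, f(x_6) = -2.143355, coefficient = 1

I ≈ (0.458333/2) × 9.232674 = 2.115821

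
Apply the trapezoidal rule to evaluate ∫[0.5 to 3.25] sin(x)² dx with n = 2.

f(x) = sin(x)²
a = 0.5, b = 3.25, n = 2
h = (b - a)/n = 1.375000

Trapezoidal rule: (h/2)[f(x₀) + 2f(x₁) + 2f(x₂) + ... + f(xₙ)]

x_0 = 0.5000, f(x_0) = 0.229849, coefficient = 1
x_1 = 1.8750, f(x_1) = 0.910280, coefficient = 2
x_2 = 3.2500, f(x_2) = 0.011706, coefficient = 1

I ≈ (1.375000/2) × 2.062114 = 1.417704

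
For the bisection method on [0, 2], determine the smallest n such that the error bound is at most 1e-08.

We need (b-a)/2^n ≤ 1e-08
(2 - 0)/2^n ≤ 1e-08
2/2^n ≤ 1e-08
2^n ≥ 200000000
n ≥ log₂(200000000) = 27.58
n ≥ 28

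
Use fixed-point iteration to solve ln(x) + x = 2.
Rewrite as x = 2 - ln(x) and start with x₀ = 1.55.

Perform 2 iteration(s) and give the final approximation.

Equation: ln(x) + x = 2
Fixed-point form: x = 2 - ln(x)
x₀ = 1.55

x_1 = g(1.550000) = 1.561745
x_2 = g(1.561745) = 1.554196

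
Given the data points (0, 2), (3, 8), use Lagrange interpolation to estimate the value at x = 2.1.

Lagrange interpolation formula:
P(x) = Σ yᵢ × Lᵢ(x)
where Lᵢ(x) = Π_{j≠i} (x - xⱼ)/(xᵢ - xⱼ)

L_0(2.1) = (2.1 - 3)/(0 - 3) = 0.300000
L_1(2.1) = (2.1 - 0)/(3 - 0) = 0.700000

P(2.1) = 2×L_0(2.1) + 8×L_1(2.1)
P(2.1) = 6.200000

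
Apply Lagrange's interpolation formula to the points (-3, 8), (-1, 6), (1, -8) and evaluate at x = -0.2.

Lagrange interpolation formula:
P(x) = Σ yᵢ × Lᵢ(x)
where Lᵢ(x) = Π_{j≠i} (x - xⱼ)/(xᵢ - xⱼ)

L_0(-0.2) = (-0.2 - (-1))/(-3 - (-1)) × (-0.2 - 1)/(-3 - 1) = -0.120000
L_1(-0.2) = (-0.2 - (-3))/(-1 - (-3)) × (-0.2 - 1)/(-1 - 1) = 0.840000
L_2(-0.2) = (-0.2 - (-3))/(1 - (-3)) × (-0.2 - (-1))/(1 - (-1)) = 0.280000

P(-0.2) = 8×L_0(-0.2) + 6×L_1(-0.2) + (-8)×L_2(-0.2)
P(-0.2) = 1.840000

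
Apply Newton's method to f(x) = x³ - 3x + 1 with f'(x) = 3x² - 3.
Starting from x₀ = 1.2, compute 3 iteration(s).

f(x) = x³ - 3x + 1
f'(x) = 3x² - 3
x₀ = 1.2

Newton-Raphson formula: x_{n+1} = x_n - f(x_n)/f'(x_n)

Iteration 1:
  f(1.200000) = -0.872000
  f'(1.200000) = 1.320000
  x_1 = 1.200000 - (-0.872000)/1.320000 = 1.860606
Iteration 2:
  f(1.860606) = 1.859330
  f'(1.860606) = 7.385565
  x_2 = 1.860606 - 1.859330/7.385565 = 1.608854
Iteration 3:
  f(1.608854) = 0.337814
  f'(1.608854) = 4.765235
  x_3 = 1.608854 - 0.337814/4.765235 = 1.537963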